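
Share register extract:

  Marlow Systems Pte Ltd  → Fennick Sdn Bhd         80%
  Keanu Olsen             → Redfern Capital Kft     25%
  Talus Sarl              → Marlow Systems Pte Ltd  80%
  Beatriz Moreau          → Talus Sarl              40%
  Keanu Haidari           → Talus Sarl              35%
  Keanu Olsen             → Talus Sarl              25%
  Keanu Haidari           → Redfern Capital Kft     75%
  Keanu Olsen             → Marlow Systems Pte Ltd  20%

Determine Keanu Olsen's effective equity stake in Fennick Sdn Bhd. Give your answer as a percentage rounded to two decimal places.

Keanu Olsen reaches Fennick along 2 paths.
Via Talus → Marlow: 25% × 80% × 80% = 16%.
Via Marlow: 20% × 80% = 16%.
Total: 16% + 16% = 32%.
Rounded: 32.00%.

32.00%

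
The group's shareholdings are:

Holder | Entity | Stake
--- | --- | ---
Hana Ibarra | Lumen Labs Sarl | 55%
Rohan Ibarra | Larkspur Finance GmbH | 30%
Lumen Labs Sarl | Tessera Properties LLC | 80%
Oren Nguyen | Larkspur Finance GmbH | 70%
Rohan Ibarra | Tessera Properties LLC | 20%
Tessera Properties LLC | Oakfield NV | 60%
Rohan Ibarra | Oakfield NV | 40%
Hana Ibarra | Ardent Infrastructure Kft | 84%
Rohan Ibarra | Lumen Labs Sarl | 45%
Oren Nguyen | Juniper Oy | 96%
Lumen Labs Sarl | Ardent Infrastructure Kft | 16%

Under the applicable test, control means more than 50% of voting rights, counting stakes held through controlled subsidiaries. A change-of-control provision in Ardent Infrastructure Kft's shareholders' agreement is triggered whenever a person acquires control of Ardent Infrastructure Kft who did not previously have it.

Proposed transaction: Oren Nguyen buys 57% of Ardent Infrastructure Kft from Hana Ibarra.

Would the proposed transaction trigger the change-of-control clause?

Yes

The purchase adds only to Oren's holdings (Hana's stake shrinks), so Oren is the only person who could newly come to control Ardent.
Oren holds 70% of Larkspur, so Oren controls Larkspur.
Oren holds 96% of Juniper, so Oren controls Juniper.
Neither Oren nor any entity Oren controls holds any voting interest in Ardent.
So before the transaction, Oren does not control Ardent.
After the purchase, Oren holds 57% of Ardent directly, and Hana's stake falls to 27%.
Oren holds 57% of Ardent, so Oren controls Ardent.
Oren did not control Ardent before and does after, so the clause is triggered.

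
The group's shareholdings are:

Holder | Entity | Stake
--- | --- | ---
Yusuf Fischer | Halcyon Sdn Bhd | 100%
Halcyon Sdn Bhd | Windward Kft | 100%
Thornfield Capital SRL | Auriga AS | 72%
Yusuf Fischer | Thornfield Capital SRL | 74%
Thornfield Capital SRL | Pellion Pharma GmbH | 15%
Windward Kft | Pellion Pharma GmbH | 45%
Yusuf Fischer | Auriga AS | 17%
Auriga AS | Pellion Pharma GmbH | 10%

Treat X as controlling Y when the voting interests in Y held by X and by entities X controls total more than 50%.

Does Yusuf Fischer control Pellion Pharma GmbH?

Yes

Yusuf holds 100% of Halcyon, so Yusuf controls Halcyon.
Halcyon holds 100% of Windward, so Yusuf controls Windward.
Yusuf holds 74% of Thornfield, so Yusuf controls Thornfield.
Yusuf and Thornfield together hold 17% + 72% = 89% of Auriga, so Yusuf controls Auriga.
Auriga and Windward and Thornfield together hold 10% + 45% + 15% = 70% of Pellion, so Yusuf controls Pellion.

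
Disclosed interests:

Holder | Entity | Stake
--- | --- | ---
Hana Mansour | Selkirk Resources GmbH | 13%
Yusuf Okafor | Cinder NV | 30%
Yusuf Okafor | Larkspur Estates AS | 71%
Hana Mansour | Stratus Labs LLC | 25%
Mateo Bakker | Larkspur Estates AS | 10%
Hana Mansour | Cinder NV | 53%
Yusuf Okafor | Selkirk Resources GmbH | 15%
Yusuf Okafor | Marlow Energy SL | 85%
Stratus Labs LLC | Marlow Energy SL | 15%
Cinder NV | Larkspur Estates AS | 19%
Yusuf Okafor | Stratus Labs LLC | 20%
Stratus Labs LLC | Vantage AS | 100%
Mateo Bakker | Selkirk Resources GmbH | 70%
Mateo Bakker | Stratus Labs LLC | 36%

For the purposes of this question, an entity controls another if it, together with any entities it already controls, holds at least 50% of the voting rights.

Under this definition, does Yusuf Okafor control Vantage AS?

No

Yusuf holds 71% of Larkspur, so Yusuf controls Larkspur.
Yusuf holds 85% of Marlow, so Yusuf controls Marlow.
Neither Yusuf nor any entity Yusuf controls holds any voting interest in Vantage.
So Yusuf does not control Vantage.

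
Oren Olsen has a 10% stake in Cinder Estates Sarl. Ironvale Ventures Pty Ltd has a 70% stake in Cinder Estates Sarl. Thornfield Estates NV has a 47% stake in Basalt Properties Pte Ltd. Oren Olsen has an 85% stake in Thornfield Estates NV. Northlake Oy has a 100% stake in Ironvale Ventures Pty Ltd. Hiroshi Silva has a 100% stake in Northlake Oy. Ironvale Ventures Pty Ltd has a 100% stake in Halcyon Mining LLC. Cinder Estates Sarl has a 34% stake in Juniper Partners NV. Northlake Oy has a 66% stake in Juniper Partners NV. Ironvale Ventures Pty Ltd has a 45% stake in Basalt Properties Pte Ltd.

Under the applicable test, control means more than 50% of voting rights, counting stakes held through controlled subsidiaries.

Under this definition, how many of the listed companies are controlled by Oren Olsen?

Oren holds 85% of Thornfield, so Oren controls Thornfield.
No other company's threshold is met.
Oren controls 1 company.

1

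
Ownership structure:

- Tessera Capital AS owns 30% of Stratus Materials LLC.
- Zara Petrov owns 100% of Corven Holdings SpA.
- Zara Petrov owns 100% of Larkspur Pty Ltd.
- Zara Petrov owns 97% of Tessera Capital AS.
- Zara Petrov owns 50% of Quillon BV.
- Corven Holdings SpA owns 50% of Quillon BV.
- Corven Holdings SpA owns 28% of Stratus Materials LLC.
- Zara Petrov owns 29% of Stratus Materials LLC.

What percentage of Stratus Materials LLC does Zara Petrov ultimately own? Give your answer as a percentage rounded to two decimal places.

Zara reaches Stratus along 3 paths.
Via Tessera: 97% × 30% = 29.1%.
Via Corven: 100% × 28% = 28%.
Direct stake: 29% = 29%.
Total: 29.1% + 28% + 29% = 86.1%.
Rounded: 86.10%.

86.10%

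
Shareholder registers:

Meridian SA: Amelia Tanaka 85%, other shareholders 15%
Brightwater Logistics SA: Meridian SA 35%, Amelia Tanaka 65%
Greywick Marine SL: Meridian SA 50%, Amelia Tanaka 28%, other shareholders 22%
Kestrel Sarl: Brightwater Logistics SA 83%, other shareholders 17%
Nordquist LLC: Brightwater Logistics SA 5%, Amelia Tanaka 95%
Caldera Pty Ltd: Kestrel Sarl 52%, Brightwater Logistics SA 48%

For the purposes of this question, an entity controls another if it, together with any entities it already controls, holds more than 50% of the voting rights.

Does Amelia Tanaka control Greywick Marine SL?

Amelia holds 85% of Meridian, so Amelia controls Meridian.
Meridian and Amelia together hold 50% + 28% = 78% of Greywick, so Amelia controls Greywick.

Yes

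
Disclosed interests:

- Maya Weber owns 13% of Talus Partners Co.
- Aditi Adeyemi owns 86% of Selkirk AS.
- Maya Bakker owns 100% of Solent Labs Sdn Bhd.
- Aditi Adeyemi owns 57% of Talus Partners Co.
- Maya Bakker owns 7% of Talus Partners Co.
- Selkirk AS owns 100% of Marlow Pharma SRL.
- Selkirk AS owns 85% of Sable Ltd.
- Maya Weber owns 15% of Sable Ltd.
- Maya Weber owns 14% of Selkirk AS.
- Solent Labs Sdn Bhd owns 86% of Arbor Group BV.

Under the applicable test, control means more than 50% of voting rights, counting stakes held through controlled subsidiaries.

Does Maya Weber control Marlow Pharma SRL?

No

Maya Weber's largest direct stake is 15% in Sable, which does not meet the threshold, so Maya Weber controls no company.
Neither Maya Weber nor any entity Maya Weber controls holds any voting interest in Marlow.
So Maya Weber does not control Marlow.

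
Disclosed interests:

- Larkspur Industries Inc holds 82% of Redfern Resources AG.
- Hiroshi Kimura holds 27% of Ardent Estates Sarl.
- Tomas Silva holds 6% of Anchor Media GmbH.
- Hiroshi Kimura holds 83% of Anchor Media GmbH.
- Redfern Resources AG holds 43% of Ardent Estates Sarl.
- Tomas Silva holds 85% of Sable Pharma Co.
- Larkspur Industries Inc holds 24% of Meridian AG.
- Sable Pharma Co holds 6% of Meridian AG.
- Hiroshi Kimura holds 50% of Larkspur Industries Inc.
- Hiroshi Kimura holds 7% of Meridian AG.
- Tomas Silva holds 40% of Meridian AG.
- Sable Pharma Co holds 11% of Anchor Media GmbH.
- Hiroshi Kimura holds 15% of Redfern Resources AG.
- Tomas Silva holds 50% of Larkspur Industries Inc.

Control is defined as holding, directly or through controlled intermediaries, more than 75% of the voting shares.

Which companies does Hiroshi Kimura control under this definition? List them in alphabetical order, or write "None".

Anchor Media GmbH

Hiroshi holds 83% of Anchor, so Hiroshi controls Anchor.
No other company's threshold is met.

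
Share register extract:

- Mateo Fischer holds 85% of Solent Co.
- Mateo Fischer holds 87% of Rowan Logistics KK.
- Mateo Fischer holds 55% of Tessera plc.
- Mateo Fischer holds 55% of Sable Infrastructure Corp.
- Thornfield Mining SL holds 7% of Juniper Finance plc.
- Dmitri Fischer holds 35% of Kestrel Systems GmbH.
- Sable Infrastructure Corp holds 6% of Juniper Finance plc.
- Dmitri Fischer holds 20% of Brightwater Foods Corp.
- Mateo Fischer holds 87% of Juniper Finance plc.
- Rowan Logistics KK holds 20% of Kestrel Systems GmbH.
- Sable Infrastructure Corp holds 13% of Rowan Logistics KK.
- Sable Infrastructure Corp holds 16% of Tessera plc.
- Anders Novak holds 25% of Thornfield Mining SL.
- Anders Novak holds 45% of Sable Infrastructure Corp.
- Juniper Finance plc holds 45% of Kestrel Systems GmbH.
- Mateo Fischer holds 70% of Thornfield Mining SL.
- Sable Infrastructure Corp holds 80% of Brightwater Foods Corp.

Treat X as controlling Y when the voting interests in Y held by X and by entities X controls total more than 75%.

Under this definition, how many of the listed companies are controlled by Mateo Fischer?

Mateo holds 87% of Juniper, so Mateo controls Juniper.
Mateo holds 87% of Rowan, so Mateo controls Rowan.
Mateo holds 85% of Solent, so Mateo controls Solent.
No other company's threshold is met.
Mateo controls 3 companies.

3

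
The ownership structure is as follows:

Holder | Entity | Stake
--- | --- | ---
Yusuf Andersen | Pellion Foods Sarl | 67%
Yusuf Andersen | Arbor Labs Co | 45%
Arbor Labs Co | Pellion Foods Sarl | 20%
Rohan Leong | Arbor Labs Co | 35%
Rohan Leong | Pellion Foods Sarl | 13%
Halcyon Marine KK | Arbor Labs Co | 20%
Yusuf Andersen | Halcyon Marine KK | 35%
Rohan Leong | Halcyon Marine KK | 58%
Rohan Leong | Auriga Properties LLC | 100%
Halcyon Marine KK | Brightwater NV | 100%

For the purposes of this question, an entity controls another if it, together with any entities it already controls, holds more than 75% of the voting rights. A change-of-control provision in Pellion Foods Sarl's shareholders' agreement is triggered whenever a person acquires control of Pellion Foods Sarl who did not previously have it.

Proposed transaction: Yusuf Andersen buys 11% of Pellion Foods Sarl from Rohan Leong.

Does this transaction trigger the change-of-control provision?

The purchase adds only to Yusuf's holdings (Rohan's stake shrinks), so Yusuf is the only person who could newly come to control Pellion.
Yusuf's largest direct stake is 67% in Pellion, which does not meet the threshold, so Yusuf controls no company.
In Pellion, Yusuf's side holds only 67%, not > 75%.
So before the transaction, Yusuf does not control Pellion.
After the purchase, Yusuf's direct stake in Pellion rises to 67% + 11% = 78%, and Rohan's stake falls to 2%.
Yusuf holds 78% of Pellion, so Yusuf controls Pellion.
Yusuf did not control Pellion before and does after, so the clause is triggered.

Yes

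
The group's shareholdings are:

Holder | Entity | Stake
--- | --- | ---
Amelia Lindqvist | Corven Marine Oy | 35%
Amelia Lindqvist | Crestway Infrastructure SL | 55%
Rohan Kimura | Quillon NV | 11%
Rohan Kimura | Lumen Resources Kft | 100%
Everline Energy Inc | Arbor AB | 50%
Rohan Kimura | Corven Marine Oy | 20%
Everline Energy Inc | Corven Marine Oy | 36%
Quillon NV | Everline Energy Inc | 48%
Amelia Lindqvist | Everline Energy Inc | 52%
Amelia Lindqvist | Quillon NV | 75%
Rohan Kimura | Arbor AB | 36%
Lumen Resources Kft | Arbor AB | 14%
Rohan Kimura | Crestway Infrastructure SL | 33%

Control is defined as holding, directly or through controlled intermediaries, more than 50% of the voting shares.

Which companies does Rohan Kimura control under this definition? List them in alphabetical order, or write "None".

Lumen Resources Kft

Rohan holds 100% of Lumen, so Rohan controls Lumen.
No other company's threshold is met.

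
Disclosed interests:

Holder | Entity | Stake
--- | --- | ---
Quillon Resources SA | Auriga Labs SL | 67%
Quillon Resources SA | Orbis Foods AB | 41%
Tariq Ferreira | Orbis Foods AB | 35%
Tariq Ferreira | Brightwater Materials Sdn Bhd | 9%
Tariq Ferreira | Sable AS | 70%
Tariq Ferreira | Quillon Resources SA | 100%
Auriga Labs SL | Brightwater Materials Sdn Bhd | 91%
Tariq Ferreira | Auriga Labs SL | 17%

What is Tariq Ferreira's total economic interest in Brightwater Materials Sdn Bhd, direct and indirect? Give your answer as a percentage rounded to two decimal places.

85.44%

Tariq reaches Brightwater along 3 paths.
Via Quillon → Auriga: 100% × 67% × 91% = 60.97%.
Via Auriga: 17% × 91% = 15.47%.
Direct stake: 9% = 9%.
Total: 60.97% + 15.47% + 9% = 85.44%.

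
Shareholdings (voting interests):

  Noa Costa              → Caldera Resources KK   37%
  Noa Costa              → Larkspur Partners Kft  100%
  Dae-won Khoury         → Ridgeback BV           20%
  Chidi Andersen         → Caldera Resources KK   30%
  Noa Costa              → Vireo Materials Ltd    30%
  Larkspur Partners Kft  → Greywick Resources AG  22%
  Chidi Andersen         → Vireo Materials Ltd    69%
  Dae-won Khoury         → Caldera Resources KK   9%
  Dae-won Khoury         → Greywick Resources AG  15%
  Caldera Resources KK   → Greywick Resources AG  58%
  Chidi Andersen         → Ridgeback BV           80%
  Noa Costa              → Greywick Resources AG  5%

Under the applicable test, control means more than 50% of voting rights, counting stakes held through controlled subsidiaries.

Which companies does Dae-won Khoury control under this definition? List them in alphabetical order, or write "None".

None

Dae-won's largest direct stake is 20% in Ridgeback, which does not meet the threshold.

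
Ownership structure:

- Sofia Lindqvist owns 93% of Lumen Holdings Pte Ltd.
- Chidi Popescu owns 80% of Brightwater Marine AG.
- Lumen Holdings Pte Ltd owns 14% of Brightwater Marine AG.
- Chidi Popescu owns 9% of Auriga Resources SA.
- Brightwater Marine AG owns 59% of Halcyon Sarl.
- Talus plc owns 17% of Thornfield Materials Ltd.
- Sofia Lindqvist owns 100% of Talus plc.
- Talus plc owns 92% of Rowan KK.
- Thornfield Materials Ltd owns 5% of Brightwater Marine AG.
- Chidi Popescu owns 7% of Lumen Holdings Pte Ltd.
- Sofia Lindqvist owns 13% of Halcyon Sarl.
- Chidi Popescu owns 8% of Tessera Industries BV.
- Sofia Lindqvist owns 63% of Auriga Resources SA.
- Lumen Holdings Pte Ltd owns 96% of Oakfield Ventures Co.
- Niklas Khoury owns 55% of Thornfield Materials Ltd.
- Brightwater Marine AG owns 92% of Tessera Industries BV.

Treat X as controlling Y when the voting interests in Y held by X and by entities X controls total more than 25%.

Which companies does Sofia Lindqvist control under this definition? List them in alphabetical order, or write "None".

Auriga Resources SA, Lumen Holdings Pte Ltd, Oakfield Ventures Co, Rowan KK, Talus plc

Sofia holds 100% of Talus, so Sofia controls Talus.
Sofia holds 93% of Lumen, so Sofia controls Lumen.
Sofia holds 63% of Auriga, so Sofia controls Auriga.
Lumen holds 96% of Oakfield, so Sofia controls Oakfield.
Talus holds 92% of Rowan, so Sofia controls Rowan.
No other company's threshold is met.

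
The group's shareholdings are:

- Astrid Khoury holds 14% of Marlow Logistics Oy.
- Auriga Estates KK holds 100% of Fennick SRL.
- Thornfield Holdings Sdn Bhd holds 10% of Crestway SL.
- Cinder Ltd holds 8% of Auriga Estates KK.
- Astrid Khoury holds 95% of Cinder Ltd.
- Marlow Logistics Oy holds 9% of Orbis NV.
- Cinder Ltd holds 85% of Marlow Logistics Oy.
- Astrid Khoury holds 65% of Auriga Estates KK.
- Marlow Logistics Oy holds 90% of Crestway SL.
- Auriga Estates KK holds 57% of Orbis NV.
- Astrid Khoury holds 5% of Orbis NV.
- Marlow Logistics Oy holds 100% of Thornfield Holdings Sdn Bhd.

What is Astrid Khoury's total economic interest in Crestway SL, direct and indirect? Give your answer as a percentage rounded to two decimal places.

94.75%

Astrid reaches Crestway along 4 paths.
Via Marlow: 14% × 90% = 12.6%.
Via Cinder → Marlow: 95% × 85% × 90% = 72.675%.
Via Marlow → Thornfield: 14% × 100% × 10% = 1.4%.
Via Cinder → Marlow → Thornfield: 95% × 85% × 100% × 10% = 8.075%.
Total: 12.6% + 72.675% + 1.4% + 8.075% = 94.75%.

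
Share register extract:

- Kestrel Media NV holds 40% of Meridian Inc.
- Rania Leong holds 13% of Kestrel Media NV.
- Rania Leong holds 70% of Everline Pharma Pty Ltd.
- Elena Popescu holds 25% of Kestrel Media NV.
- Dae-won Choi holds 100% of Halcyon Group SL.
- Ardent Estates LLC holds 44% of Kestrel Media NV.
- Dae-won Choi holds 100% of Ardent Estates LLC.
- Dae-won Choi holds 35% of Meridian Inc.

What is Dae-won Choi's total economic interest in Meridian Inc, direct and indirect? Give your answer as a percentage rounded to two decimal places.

Dae-won reaches Meridian along 2 paths.
Via Ardent → Kestrel: 100% × 44% × 40% = 17.6%.
Direct stake: 35% = 35%.
Total: 17.6% + 35% = 52.6%.
Rounded: 52.60%.

52.60%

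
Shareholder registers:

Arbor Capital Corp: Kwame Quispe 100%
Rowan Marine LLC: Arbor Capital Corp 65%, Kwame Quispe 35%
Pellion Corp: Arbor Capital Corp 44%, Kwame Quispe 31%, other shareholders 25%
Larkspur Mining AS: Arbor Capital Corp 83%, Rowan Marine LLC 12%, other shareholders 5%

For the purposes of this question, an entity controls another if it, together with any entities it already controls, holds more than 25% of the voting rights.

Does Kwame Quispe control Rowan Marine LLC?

Kwame holds 100% of Arbor, so Kwame controls Arbor.
Arbor and Kwame together hold 65% + 35% = 100% of Rowan, so Kwame controls Rowan.

Yes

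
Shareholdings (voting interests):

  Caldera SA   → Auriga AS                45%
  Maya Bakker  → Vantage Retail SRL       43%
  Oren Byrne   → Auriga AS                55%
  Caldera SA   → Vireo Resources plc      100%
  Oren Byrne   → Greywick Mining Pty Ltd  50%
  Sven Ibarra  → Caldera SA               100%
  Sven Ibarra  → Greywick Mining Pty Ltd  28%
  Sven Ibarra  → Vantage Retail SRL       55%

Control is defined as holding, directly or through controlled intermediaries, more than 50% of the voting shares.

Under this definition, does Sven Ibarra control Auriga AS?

Sven holds 100% of Caldera, so Sven controls Caldera.
Sven holds 55% of Vantage, so Sven controls Vantage.
Caldera holds 100% of Vireo, so Sven controls Vireo.
In Auriga, Sven's side holds only 45%, not > 50%.
So Sven does not control Auriga.

No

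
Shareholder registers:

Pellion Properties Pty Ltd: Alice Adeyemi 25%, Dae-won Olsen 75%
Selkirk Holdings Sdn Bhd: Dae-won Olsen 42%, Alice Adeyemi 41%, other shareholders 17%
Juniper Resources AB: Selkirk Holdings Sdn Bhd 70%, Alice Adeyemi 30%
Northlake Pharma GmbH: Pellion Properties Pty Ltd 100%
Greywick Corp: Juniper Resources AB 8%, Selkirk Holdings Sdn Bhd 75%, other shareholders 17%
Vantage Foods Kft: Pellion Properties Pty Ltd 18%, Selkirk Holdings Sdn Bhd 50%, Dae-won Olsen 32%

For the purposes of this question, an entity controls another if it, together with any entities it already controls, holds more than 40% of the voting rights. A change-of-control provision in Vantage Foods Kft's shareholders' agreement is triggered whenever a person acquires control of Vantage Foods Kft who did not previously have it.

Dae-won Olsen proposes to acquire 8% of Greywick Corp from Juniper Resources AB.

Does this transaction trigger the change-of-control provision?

The purchase adds only to Dae-won's holdings (Juniper's stake shrinks), so Dae-won is the only person who could newly come to control Vantage.
Dae-won holds 75% of Pellion, so Dae-won controls Pellion.
Dae-won holds 42% of Selkirk, so Dae-won controls Selkirk.
Pellion and Selkirk and Dae-won together hold 18% + 50% + 32% = 100% of Vantage, so Dae-won controls Vantage.
So Dae-won already controls Vantage before the transaction.
After the purchase, Dae-won holds 8% of Greywick directly, and Juniper's stake falls to 0%.
Dae-won controlled Vantage already, so this is not a new person acquiring control; every other person's position is unchanged or reduced.
No new person acquires control, so the clause is not triggered.

No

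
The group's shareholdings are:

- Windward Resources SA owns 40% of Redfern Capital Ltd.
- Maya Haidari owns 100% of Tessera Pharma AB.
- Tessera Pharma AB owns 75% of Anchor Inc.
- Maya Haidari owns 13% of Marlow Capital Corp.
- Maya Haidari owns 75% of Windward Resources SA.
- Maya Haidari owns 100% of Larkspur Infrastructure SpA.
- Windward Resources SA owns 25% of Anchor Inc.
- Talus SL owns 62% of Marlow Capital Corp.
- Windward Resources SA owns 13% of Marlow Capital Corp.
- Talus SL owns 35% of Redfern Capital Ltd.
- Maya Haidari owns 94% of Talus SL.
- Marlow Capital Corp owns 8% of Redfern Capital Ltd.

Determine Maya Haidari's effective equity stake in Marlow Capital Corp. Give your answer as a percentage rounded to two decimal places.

Maya reaches Marlow along 3 paths.
Direct stake: 13% = 13%.
Via Talus: 94% × 62% = 58.28%.
Via Windward: 75% × 13% = 9.75%.
Total: 13% + 58.28% + 9.75% = 81.03%.

81.03%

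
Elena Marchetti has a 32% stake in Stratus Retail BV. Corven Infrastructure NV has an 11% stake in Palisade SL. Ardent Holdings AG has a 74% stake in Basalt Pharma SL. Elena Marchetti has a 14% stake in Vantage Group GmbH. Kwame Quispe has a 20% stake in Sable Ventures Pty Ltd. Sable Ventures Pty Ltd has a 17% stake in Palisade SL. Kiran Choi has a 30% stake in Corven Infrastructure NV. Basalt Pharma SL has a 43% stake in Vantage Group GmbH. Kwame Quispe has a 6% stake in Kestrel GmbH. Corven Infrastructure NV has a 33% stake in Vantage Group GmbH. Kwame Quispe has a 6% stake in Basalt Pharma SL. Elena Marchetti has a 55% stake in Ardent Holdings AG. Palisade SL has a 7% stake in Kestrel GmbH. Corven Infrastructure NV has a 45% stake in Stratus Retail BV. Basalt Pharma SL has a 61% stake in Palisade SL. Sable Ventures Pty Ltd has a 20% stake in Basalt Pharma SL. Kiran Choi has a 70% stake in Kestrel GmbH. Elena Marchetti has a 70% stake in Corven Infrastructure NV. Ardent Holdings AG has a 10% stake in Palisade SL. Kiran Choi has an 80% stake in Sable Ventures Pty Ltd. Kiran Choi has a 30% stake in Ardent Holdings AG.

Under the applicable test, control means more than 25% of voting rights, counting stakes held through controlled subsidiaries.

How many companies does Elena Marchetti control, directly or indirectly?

Elena holds 70% of Corven, so Elena controls Corven.
Elena holds 55% of Ardent, so Elena controls Ardent.
Ardent holds 74% of Basalt, so Elena controls Basalt.
Elena and Basalt and Corven together hold 14% + 43% + 33% = 90% of Vantage, so Elena controls Vantage.
Ardent and Basalt and Corven together hold 10% + 61% + 11% = 82% of Palisade, so Elena controls Palisade.
Corven and Elena together hold 45% + 32% = 77% of Stratus, so Elena controls Stratus.
No other company's threshold is met.
Elena controls 6 companies.

6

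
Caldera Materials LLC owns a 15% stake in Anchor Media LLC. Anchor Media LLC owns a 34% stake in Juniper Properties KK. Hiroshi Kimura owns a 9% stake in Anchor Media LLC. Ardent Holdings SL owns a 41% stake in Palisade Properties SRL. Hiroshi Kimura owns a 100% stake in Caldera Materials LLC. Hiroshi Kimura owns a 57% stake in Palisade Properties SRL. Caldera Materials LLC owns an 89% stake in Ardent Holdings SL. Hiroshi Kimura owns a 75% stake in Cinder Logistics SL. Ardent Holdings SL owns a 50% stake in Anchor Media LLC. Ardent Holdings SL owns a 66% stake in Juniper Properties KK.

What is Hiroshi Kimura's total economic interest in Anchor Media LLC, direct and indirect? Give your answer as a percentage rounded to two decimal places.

68.50%

Hiroshi reaches Anchor along 3 paths.
Via Caldera: 100% × 15% = 15%.
Direct stake: 9% = 9%.
Via Caldera → Ardent: 100% × 89% × 50% = 44.5%.
Total: 15% + 9% + 44.5% = 68.5%.
Rounded: 68.50%.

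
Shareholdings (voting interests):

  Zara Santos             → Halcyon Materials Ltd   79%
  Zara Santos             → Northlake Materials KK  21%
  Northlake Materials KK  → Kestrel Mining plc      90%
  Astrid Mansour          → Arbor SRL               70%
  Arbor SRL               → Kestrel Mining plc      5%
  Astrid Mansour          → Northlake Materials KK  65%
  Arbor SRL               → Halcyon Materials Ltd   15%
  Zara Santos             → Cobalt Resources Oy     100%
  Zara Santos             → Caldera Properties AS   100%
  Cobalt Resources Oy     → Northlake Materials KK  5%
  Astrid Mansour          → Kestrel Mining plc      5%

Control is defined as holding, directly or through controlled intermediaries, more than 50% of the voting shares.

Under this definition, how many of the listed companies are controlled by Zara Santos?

Zara holds 100% of Cobalt, so Zara controls Cobalt.
Zara holds 100% of Caldera, so Zara controls Caldera.
Zara holds 79% of Halcyon, so Zara controls Halcyon.
No other company's threshold is met.
Zara controls 3 companies.

3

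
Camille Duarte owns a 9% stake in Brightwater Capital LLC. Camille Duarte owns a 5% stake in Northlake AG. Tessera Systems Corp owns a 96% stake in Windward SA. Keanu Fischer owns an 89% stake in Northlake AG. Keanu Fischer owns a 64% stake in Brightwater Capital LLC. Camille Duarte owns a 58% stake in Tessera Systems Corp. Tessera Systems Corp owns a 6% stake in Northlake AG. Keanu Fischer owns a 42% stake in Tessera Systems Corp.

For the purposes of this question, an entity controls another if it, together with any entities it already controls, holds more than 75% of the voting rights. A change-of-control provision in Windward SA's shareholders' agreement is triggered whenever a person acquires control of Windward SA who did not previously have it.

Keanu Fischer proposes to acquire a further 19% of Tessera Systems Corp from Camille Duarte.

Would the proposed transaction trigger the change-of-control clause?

No

The purchase adds only to Keanu's holdings (Camille's stake shrinks), so Keanu is the only person who could newly come to control Windward.
Keanu holds 89% of Northlake, so Keanu controls Northlake.
Neither Keanu nor any entity Keanu controls holds any voting interest in Windward.
So before the transaction, Keanu does not control Windward.
After the purchase, Keanu's direct stake in Tessera rises to 42% + 19% = 61%, and Camille's stake falls to 39%.
Keanu's side now holds 61% of Tessera, not > 75%, so Keanu still does not control Tessera.
After the transaction, neither Keanu nor any entity Keanu controls holds a voting interest in Windward, so Keanu still does not control it.
No new person acquires control, so the clause is not triggered.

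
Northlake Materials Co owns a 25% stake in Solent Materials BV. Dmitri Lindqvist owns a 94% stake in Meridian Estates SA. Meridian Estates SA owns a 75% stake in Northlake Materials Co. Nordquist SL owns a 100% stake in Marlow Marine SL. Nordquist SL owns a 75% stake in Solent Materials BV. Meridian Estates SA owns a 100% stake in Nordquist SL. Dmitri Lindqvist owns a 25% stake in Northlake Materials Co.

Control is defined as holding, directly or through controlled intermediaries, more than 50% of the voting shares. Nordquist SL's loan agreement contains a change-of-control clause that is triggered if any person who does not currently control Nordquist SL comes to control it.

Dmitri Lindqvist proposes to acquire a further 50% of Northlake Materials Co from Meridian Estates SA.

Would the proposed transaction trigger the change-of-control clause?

The purchase adds only to Dmitri's holdings (Meridian's stake shrinks), so Dmitri is the only person who could newly come to control Nordquist.
Dmitri holds 94% of Meridian, so Dmitri controls Meridian.
Meridian holds 100% of Nordquist, so Dmitri controls Nordquist.
So Dmitri already controls Nordquist before the transaction.
After the purchase, Dmitri's direct stake in Northlake rises to 25% + 50% = 75%, and Meridian's stake falls to 25%.
Dmitri controlled Nordquist already, so this is not a new person acquiring control; every other person's position is unchanged or reduced.
No new person acquires control, so the clause is not triggered.

No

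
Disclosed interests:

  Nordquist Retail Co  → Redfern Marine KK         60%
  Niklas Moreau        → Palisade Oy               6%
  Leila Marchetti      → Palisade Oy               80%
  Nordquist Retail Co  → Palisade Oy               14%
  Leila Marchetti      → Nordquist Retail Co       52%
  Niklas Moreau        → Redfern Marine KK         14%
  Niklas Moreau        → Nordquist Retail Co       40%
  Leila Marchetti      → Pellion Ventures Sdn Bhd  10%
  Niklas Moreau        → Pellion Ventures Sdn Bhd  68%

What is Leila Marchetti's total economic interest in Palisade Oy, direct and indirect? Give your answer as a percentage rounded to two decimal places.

Leila reaches Palisade along 2 paths.
Via Nordquist: 52% × 14% = 7.28%.
Direct stake: 80% = 80%.
Total: 7.28% + 80% = 87.28%.

87.28%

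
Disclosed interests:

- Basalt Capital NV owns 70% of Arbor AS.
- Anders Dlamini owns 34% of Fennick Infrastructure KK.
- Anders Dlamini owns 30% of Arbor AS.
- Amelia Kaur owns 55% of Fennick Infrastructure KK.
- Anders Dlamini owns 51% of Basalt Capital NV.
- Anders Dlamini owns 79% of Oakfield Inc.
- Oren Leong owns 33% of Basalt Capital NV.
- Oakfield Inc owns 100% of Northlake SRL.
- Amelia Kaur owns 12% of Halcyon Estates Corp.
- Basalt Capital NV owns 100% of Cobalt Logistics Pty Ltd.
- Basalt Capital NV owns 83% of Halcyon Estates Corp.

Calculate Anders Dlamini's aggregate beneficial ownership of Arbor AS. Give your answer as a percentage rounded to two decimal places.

Anders reaches Arbor along 2 paths.
Via Basalt: 51% × 70% = 35.7%.
Direct stake: 30% = 30%.
Total: 35.7% + 30% = 65.7%.
Rounded: 65.70%.

65.70%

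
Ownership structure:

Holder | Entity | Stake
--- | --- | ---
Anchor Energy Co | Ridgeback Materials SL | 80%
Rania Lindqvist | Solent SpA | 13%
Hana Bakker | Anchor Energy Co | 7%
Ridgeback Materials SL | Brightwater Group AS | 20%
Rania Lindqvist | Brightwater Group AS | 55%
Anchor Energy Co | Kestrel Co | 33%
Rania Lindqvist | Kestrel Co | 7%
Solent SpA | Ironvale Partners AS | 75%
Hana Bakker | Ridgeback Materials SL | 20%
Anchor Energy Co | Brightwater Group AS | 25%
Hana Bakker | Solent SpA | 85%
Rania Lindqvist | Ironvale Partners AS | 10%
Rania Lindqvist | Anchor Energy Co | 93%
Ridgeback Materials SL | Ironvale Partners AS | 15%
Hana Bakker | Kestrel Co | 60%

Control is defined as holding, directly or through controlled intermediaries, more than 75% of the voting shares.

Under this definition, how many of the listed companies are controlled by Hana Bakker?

Hana holds 85% of Solent, so Hana controls Solent.
No other company's threshold is met.
Hana controls 1 company.

1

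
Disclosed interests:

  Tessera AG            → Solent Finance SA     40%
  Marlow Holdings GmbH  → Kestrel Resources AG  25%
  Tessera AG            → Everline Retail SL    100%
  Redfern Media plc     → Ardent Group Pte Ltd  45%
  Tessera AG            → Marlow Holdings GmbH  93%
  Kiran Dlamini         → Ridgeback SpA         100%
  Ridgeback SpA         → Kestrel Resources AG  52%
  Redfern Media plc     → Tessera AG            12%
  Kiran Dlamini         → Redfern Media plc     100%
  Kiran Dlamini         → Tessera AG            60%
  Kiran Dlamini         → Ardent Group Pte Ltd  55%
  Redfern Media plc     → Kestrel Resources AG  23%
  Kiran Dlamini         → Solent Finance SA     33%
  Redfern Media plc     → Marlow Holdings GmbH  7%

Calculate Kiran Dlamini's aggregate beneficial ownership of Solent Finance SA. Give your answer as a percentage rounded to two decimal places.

Kiran reaches Solent along 3 paths.
Via Redfern → Tessera: 100% × 12% × 40% = 4.8%.
Via Tessera: 60% × 40% = 24%.
Direct stake: 33% = 33%.
Total: 4.8% + 24% + 33% = 61.8%.
Rounded: 61.80%.

61.80%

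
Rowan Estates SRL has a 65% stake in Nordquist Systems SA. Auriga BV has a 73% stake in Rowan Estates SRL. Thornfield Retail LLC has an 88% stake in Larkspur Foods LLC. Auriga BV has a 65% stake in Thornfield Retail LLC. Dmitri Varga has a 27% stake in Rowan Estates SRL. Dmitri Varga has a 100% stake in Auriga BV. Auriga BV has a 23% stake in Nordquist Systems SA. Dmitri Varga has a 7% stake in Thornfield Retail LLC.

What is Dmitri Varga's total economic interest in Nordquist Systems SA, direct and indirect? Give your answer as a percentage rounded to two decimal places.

88.00%

Dmitri reaches Nordquist along 3 paths.
Via Auriga: 100% × 23% = 23%.
Via Auriga → Rowan: 100% × 73% × 65% = 47.45%.
Via Rowan: 27% × 65% = 17.55%.
Total: 23% + 47.45% + 17.55% = 88%.
Rounded: 88.00%.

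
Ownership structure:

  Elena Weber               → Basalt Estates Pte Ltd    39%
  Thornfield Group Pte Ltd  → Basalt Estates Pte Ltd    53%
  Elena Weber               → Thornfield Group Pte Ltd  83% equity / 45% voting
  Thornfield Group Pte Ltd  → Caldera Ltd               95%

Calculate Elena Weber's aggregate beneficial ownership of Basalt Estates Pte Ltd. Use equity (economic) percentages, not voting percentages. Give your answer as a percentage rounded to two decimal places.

82.99%

Elena reaches Basalt along 2 paths.
Via Thornfield: 83% × 53% = 43.99%.
Direct stake: 39% = 39%.
Total: 43.99% + 39% = 82.99%.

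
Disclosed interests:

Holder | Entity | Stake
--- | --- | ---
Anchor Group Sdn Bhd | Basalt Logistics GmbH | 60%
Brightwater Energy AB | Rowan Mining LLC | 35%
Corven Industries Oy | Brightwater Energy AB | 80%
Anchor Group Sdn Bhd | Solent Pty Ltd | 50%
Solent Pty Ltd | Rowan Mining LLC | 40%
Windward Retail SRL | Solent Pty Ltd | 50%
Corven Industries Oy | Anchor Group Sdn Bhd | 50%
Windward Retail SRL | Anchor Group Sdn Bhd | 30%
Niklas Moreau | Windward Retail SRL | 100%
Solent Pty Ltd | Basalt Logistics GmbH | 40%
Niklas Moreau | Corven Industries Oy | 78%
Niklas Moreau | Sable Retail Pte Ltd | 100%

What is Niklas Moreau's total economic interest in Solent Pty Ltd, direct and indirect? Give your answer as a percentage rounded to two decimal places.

84.50%

Niklas reaches Solent along 3 paths.
Via Windward: 100% × 50% = 50%.
Via Corven → Anchor: 78% × 50% × 50% = 19.5%.
Via Windward → Anchor: 100% × 30% × 50% = 15%.
Total: 50% + 19.5% + 15% = 84.5%.
Rounded: 84.50%.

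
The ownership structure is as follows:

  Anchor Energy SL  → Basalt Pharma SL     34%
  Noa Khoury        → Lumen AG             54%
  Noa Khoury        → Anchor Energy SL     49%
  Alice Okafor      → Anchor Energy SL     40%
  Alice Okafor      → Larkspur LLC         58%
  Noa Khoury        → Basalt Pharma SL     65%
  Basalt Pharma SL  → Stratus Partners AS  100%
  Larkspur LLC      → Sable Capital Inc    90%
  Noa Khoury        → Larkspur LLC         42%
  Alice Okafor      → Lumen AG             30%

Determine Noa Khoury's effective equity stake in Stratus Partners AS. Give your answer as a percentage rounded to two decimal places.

Noa reaches Stratus along 2 paths.
Via Basalt: 65% × 100% = 65%.
Via Anchor → Basalt: 49% × 34% × 100% = 16.66%.
Total: 65% + 16.66% = 81.66%.

81.66%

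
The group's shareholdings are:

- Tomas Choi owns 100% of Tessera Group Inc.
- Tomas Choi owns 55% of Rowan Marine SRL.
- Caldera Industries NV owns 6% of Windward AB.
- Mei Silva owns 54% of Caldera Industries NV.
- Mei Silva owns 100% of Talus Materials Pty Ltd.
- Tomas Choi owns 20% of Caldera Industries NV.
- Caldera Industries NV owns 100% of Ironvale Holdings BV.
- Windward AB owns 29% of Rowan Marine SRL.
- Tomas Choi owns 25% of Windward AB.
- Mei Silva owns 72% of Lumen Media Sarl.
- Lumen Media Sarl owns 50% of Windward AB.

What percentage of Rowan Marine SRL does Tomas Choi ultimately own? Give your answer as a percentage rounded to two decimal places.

Tomas reaches Rowan along 3 paths.
Direct stake: 55% = 55%.
Via Windward: 25% × 29% = 7.25%.
Via Caldera → Windward: 20% × 6% × 29% = 0.348%.
Total: 55% + 7.25% + 0.348% = 62.598%.
Rounded: 62.60%.

62.60%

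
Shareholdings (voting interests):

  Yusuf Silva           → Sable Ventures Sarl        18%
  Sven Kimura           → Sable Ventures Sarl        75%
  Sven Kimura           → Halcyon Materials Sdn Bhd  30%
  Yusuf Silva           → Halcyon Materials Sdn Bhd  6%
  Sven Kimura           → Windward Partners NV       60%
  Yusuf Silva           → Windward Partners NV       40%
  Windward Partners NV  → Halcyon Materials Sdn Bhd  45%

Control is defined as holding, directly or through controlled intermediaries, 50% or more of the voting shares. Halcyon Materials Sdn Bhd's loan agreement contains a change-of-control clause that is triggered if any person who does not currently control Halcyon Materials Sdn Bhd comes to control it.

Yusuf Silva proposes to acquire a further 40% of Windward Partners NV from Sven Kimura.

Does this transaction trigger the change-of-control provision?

The purchase adds only to Yusuf's holdings (Sven's stake shrinks), so Yusuf is the only person who could newly come to control Halcyon.
Yusuf's largest direct stake is 40% in Windward, which does not meet the threshold, so Yusuf controls no company.
In Halcyon, Yusuf's side holds only 6%, not ≥ 50%.
So before the transaction, Yusuf does not control Halcyon.
After the purchase, Yusuf's direct stake in Windward rises to 40% + 40% = 80%, and Sven's stake falls to 20%.
Yusuf holds 80% of Windward, so Yusuf controls Windward.
Windward and Yusuf together hold 45% + 6% = 51% of Halcyon, so Yusuf controls Halcyon.
Yusuf did not control Halcyon before and does after, so the clause is triggered.

Yes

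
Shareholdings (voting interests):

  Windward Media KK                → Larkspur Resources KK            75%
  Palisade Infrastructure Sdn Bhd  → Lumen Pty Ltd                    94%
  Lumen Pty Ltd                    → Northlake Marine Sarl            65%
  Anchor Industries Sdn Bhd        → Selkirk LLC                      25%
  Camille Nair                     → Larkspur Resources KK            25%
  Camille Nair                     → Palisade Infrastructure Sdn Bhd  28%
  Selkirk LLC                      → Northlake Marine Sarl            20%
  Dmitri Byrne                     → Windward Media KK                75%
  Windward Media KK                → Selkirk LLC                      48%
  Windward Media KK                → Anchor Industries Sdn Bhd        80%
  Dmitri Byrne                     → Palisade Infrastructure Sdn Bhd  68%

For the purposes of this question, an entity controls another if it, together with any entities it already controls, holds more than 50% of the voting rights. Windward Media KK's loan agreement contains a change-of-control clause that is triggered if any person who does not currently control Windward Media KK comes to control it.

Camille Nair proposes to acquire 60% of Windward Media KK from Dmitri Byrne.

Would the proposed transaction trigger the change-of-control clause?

The purchase adds only to Camille's holdings (Dmitri's stake shrinks), so Camille is the only person who could newly come to control Windward.
Camille's largest direct stake is 28% in Palisade, which does not meet the threshold, so Camille controls no company.
Neither Camille nor any entity Camille controls holds any voting interest in Windward.
So before the transaction, Camille does not control Windward.
After the purchase, Camille holds 60% of Windward directly, and Dmitri's stake falls to 15%.
Camille holds 60% of Windward, so Camille controls Windward.
Camille did not control Windward before and does after, so the clause is triggered.

Yes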